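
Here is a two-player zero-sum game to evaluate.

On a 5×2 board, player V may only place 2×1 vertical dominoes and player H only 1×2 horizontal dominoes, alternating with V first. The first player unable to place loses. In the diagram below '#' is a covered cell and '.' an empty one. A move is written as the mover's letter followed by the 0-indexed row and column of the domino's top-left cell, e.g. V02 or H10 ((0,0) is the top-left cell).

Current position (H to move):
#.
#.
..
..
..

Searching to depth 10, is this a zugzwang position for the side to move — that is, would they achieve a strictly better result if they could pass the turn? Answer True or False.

[#./#./../../..] H move#1: H20:-1/#./#./##/../.., H30:+1/#./#./../##/..*, H40:-1/#./#./../../##
[#./#./../##/..] V move#2: V01:-1/##/##/../##/..*, V11:-1/#./##/.#/##/..
[##/##/../##/..] H move#3: H20:+1/##/##/##/##/..*, H40:+1/##/##/../##/##
[##/##/##/##/..] end (terminal -1, V#4); searched #./#./../../.. to 10
suppose H passes — search the same position with V to move:
pass> [#./#./../../..] V move#1: V01:-1/##/##/../../.., V11:-1/#./##/.#/../.., V20:+1/#./#./#./#./..*, V21:+1/#./#./.#/.#/.., V30:+1/#./#./../#./#., V31:+1/#./#./../.#/.#
pass> [#./#./#./#./..] H move#2: H40:-1/#./#./#./#./##*
pass> [#./#./#./#./##] V move#3: V01:+1/##/##/#./#./##*, V11:+1/#./##/##/#./##, V21:+1/#./#./##/##/##
pass> [##/##/#./#./##] end (terminal -1, H#4); searched #./#./../../.. to 10
for H: play +1, pass -1

zugzwang(#./#./../../.., H) = False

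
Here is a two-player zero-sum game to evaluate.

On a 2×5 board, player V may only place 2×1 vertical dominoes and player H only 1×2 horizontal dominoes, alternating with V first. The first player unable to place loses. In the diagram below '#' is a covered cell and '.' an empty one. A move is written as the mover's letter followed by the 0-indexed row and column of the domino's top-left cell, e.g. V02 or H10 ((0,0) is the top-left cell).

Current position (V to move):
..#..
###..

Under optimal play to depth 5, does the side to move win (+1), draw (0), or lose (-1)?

value(..#../###.., V) = +1

ply 1, V at ..#../###.. | V03=+1→..##./####.*; V04=+1→..#.#/###.#
ply 2, H at ..##./####. | H00=-1→####./####.*
ply 3, V at ####./####. | V04=+1→#####/#####*
ply 4: #####/##### is terminal -1 (H); from ..#../###.. depth 5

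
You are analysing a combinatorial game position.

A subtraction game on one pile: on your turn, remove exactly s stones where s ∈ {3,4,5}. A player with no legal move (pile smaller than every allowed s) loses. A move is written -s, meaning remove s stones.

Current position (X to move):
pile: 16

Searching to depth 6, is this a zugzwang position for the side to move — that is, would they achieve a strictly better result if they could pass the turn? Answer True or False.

zugzwang(16, X) = True

p1 X@[16]: -3[13]-1* -4[12]-1 -5[11]-1
p2 O@[13]: -3[10]+1* -4[9]+1 -5[8]+1
p3 X@[10]: -3[7]-1* -4[6]-1 -5[5]-1
p4 O@[7]: -3[4]-1 -4[3]-1 -5[2]+1*
p5 X@[2] terminal -1; root [16] d6
if X skipped the turn, O would face:
~ p1 O@[16]: -3[13]-1* -4[12]-1 -5[11]-1
~ p2 X@[13]: -3[10]+1* -4[9]+1 -5[8]+1
~ p3 O@[10]: -3[7]-1* -4[6]-1 -5[5]-1
~ p4 X@[7]: -3[4]-1 -4[3]-1 -5[2]+1*
~ p5 O@[2] terminal -1; root [16] d6
compare (X): move=-1 vs pass=+1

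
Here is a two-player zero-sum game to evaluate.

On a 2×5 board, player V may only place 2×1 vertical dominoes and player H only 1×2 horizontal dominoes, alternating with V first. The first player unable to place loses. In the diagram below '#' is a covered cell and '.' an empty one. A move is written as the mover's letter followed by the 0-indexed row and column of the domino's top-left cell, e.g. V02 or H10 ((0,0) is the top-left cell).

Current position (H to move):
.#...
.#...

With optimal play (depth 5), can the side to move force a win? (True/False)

H winning at [.#.../.#...]: False

p1 H@[.#.../.#...]: H02[.###./.#...]-1* H03[.#.##/.#...]-1 H12[.#.../.###.]-1 H13[.#.../.#.##]-1
p2 V@[.###./.#...]: V00[####./##...]-1 V04[.####/.#..#]+1*
p3 H@[.####/.#..#]: H12[.####/.####]-1*
p4 V@[.####/.####]: V00[#####/#####]+1*
p5 H@[#####/#####] terminal -1; root [.#.../.#...] d5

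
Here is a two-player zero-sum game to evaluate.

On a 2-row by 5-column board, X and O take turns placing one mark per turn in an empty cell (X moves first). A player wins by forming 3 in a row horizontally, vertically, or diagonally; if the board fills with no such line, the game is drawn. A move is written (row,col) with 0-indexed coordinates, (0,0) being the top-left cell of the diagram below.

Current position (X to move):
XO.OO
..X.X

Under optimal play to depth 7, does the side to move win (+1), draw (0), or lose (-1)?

value(XO.OO/..X.X, X) = +1

ply 1, X at XO.OO/..X.X | (0,2)=+0→XOXOO/..X.X; (1,0)=-1→XO.OO/X.X.X; (1,1)=-1→XO.OO/.XX.X; (1,3)=+1→XO.OO/..XXX*
ply 2: XO.OO/..XXX is terminal -1 (O); from XO.OO/..X.X depth 7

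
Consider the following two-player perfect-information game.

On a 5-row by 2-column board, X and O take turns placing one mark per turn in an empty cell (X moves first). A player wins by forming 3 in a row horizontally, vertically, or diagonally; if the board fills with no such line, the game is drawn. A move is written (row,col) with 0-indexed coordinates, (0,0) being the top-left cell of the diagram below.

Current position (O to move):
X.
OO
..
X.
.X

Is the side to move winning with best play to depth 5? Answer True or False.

O winning at [X./OO/../X./.X]: True

p1 O@[X./OO/../X./.X]: (0,1)[XO/OO/../X./.X]+0 (2,0)[X./OO/O./X./.X]+0 (2,1)[X./OO/.O/X./.X]+1* (3,1)[X./OO/../XO/.X]+0 (4,0)[X./OO/../X./OX]+0
p2 X@[X./OO/.O/X./.X]: (0,1)[XX/OO/.O/X./.X]-1* (2,0)[X./OO/XO/X./.X]-1 (3,1)[X./OO/.O/XX/.X]-1 (4,0)[X./OO/.O/X./XX]-1
p3 O@[XX/OO/.O/X./.X]: (2,0)[XX/OO/OO/X./.X]+0 (3,1)[XX/OO/.O/XO/.X]+1* (4,0)[XX/OO/.O/X./OX]+0
p4 X@[XX/OO/.O/XO/.X] terminal -1; root [X./OO/../X./.X] d5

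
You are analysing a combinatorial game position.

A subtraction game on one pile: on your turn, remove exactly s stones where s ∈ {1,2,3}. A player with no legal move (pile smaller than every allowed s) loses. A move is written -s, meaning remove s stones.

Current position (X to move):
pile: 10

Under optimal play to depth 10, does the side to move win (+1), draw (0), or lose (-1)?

ply 1, X at 10 | -1=-1→9; -2=+1→8*; -3=-1→7
ply 2, O at 8 | -1=-1→7*; -2=-1→6; -3=-1→5
ply 3, X at 7 | -1=-1→6; -2=-1→5; -3=+1→4*
ply 4, O at 4 | -1=-1→3*; -2=-1→2; -3=-1→1
ply 5, X at 3 | -1=-1→2; -2=-1→1; -3=+1→0*
ply 6: 0 is terminal -1 (O); from 10 depth 10

value(10, X) = +1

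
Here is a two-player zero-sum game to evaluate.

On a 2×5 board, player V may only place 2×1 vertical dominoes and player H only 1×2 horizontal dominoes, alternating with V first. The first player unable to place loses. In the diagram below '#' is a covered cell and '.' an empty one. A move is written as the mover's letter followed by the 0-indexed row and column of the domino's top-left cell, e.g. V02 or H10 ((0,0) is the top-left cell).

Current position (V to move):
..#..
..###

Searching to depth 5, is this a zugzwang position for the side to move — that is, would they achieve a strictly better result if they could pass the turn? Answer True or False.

ply 1, V at ..#../..### | V00=+1→#.#../#.###*; V01=+1→.##../.####
ply 2, H at #.#../#.### | H03=-1→#.###/#.###*
ply 3, V at #.###/#.### | V01=+1→#####/#####*
ply 4: #####/##### is terminal -1 (H); from ..#../..### depth 5
pass branch (H moves first from the same position):
  | ply 1, H at ..#../..### | H00=+1→###../..###*; H03=-1→..###/..###; H10=+1→..#../#####
  | ply 2: ###../..### is terminal -1 (V); from ..#../..### depth 5
V moving scores +1; V passing scores -1

zugzwang(..#../..###, V) = False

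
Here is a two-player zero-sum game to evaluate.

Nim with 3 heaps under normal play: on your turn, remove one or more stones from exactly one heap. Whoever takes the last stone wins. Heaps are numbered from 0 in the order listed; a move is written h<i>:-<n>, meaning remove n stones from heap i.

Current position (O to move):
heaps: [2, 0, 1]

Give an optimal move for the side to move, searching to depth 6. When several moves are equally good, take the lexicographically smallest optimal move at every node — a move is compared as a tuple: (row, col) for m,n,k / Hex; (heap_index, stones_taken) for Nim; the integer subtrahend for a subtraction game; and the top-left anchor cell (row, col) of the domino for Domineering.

O's best at [(2,0,1)]: h0:-1

[(2,0,1)] O move#1: h0:-1:+1/(1,0,1)*, h0:-2:-1/(0,0,1), h2:-1:-1/(2,0,0)
[(1,0,1)] X move#2: h0:-1:-1/(0,0,1)*, h2:-1:-1/(1,0,0)
[(0,0,1)] O move#3: h2:-1:+1/(0,0,0)*
[(0,0,0)] end (terminal -1, X#4); searched (2,0,1) to 6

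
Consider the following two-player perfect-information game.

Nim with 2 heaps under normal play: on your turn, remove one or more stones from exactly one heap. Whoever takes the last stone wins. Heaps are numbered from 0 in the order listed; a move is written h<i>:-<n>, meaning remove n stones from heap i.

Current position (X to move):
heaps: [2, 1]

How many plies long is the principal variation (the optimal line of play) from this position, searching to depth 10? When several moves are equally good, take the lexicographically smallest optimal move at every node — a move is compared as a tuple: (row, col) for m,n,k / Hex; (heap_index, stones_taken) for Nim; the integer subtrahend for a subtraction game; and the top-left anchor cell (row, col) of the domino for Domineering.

PV length from [(2,1)]: 3 plies

p1 X@[(2,1)]: h0:-1[(1,1)]+1* h0:-2[(0,1)]-1 h1:-1[(2,0)]-1
p2 O@[(1,1)]: h0:-1[(0,1)]-1* h1:-1[(1,0)]-1
p3 X@[(0,1)]: h1:-1[(0,0)]+1*
p4 O@[(0,0)] terminal -1; root [(2,1)] d10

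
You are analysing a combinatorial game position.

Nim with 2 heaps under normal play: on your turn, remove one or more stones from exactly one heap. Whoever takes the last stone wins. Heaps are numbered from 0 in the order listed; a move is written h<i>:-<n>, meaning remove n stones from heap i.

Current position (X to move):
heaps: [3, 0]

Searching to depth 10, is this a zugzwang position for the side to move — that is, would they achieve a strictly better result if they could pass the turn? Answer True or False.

ply 1, X at (3,0) | h0:-1=-1→(2,0); h0:-2=-1→(1,0); h0:-3=+1→(0,0)*
ply 2: (0,0) is terminal -1 (O); from (3,0) depth 10
if X skipped the turn, O would face:
~ ply 1, O at (3,0) | h0:-1=-1→(2,0); h0:-2=-1→(1,0); h0:-3=+1→(0,0)*
~ ply 2: (0,0) is terminal -1 (X); from (3,0) depth 10
compare (X): move=+1 vs pass=-1

zugzwang((3,0), X) = False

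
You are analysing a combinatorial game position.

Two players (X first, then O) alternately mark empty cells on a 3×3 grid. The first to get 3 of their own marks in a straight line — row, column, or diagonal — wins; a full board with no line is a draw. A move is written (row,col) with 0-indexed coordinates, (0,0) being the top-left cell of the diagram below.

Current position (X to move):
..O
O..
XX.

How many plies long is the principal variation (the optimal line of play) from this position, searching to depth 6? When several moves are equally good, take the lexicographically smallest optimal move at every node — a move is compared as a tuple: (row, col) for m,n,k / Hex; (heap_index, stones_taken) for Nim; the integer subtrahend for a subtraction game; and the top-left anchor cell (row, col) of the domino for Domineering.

PV length from [..O/O../XX.]: 3 plies

ply 1, X at ..O/O../XX. | (0,0)=+0→X.O/O../XX.; (0,1)=+1→.XO/O../XX.*; (1,1)=+1→..O/OX./XX.; (1,2)=+0→..O/O.X/XX.; (2,2)=+1→..O/O../XXX
ply 2, O at .XO/O../XX. | (0,0)=-1→OXO/O../XX.*; (1,1)=-1→.XO/OO./XX.; (1,2)=-1→.XO/O.O/XX.; (2,2)=-1→.XO/O../XXO
ply 3, X at OXO/O../XX. | (1,1)=+1→OXO/OX./XX.*; (1,2)=+1→OXO/O.X/XX.; (2,2)=+1→OXO/O../XXX
ply 4: OXO/OX./XX. is terminal -1 (O); from ..O/O../XX. depth 6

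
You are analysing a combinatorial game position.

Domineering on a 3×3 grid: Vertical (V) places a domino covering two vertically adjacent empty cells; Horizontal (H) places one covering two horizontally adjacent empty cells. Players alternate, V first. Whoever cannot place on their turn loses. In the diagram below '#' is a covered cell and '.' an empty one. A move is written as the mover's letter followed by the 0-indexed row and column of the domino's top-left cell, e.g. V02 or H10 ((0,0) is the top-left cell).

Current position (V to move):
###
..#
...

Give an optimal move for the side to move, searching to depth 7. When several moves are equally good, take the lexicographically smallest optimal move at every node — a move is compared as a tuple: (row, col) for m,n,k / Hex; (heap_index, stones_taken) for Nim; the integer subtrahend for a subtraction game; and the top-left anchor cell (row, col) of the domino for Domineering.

ply 1, V at ###/..#/... | V10=-1→###/#.#/#..; V11=+1→###/.##/.#.*
ply 2: ###/.##/.#. is terminal -1 (H); from ###/..#/... depth 7

V's best at [###/..#/...]: V11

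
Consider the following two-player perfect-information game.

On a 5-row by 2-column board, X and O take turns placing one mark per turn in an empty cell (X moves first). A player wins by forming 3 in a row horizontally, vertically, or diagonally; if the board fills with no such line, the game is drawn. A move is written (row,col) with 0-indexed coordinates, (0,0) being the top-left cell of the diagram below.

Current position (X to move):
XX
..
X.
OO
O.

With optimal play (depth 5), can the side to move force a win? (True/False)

X winning at [XX/../X./OO/O.]: True

ply 1, X at XX/../X./OO/O. | (1,0)=+1→XX/X./X./OO/O.*; (1,1)=+1→XX/.X/X./OO/O.; (2,1)=+1→XX/../XX/OO/O.; (4,1)=+0→XX/../X./OO/OX
ply 2: XX/X./X./OO/O. is terminal -1 (O); from XX/../X./OO/O. depth 5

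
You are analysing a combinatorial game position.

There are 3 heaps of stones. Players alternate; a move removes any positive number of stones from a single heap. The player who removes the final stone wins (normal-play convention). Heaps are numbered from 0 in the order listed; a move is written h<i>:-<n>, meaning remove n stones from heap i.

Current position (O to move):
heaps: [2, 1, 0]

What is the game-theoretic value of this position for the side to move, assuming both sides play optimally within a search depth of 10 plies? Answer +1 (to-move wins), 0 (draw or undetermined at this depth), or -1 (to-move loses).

value((2,1,0), O) = +1

p1 O@[(2,1,0)]: h0:-1[(1,1,0)]+1* h0:-2[(0,1,0)]-1 h1:-1[(2,0,0)]-1
p2 X@[(1,1,0)]: h0:-1[(0,1,0)]-1* h1:-1[(1,0,0)]-1
p3 O@[(0,1,0)]: h1:-1[(0,0,0)]+1*
p4 X@[(0,0,0)] terminal -1; root [(2,1,0)] d10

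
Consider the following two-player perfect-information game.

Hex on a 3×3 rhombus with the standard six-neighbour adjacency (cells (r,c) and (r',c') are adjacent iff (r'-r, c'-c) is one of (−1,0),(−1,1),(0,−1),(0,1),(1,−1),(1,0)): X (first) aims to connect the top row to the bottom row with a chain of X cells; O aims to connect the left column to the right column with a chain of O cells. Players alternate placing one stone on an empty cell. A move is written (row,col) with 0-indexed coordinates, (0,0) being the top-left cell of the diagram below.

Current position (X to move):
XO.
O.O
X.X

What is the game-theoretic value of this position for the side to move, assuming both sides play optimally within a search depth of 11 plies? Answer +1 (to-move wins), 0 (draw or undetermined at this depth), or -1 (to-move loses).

value(XO./O.O/X.X, X) = -1

ply 1, X at XO./O.O/X.X | (0,2)=-1→XOX/O.O/X.X*; (1,1)=-1→XO./OXO/X.X; (2,1)=-1→XO./O.O/XXX
ply 2, O at XOX/O.O/X.X | (1,1)=+1→XOX/OOO/X.X*; (2,1)=-1→XOX/O.O/XOX
ply 3: XOX/OOO/X.X is terminal -1 (X); from XO./O.O/X.X depth 11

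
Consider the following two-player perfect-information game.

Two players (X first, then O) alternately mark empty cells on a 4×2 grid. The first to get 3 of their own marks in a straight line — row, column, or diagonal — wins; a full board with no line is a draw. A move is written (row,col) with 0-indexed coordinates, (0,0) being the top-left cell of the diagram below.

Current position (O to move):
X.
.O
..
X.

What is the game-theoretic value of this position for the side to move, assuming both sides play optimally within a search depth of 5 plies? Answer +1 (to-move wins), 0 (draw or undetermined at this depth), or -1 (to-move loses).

value(X./.O/../X., O) = +1

ply 1, O at X./.O/../X. | (0,1)=+0→XO/.O/../X.; (1,0)=+0→X./OO/../X.; (2,0)=+0→X./.O/O./X.; (2,1)=+1→X./.O/.O/X.*; (3,1)=+0→X./.O/../XO
ply 2, X at X./.O/.O/X. | (0,1)=-1→XX/.O/.O/X.*; (1,0)=-1→X./XO/.O/X.; (2,0)=-1→X./.O/XO/X.; (3,1)=-1→X./.O/.O/XX
ply 3, O at XX/.O/.O/X. | (1,0)=+0→XX/OO/.O/X.; (2,0)=+0→XX/.O/OO/X.; (3,1)=+1→XX/.O/.O/XO*
ply 4: XX/.O/.O/XO is terminal -1 (X); from X./.O/../X. depth 5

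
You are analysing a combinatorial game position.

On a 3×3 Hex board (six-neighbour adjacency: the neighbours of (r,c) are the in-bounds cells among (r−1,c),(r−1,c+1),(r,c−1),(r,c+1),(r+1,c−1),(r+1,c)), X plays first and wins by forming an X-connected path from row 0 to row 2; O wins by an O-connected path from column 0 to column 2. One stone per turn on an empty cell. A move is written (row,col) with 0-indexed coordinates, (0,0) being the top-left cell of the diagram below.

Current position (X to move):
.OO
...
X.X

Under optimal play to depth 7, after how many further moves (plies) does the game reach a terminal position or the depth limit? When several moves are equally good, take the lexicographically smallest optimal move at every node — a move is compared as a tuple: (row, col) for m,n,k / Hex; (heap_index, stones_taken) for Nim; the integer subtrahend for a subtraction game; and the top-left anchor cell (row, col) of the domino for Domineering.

[.OO/.../X.X] X move#1: (0,0):-1/XOO/.../X.X*, (1,0):-1/.OO/X../X.X, (1,1):-1/.OO/.X./X.X, (1,2):-1/.OO/..X/X.X, (2,1):-1/.OO/.../XXX
[XOO/.../X.X] O move#2: (1,0):+1/XOO/O../X.X*, (1,1):-1/XOO/.O./X.X, (1,2):-1/XOO/..O/X.X, (2,1):-1/XOO/.../XOX
[XOO/O../X.X] end (terminal -1, X#3); searched .OO/.../X.X to 7

PV length from [.OO/.../X.X]: 2 plies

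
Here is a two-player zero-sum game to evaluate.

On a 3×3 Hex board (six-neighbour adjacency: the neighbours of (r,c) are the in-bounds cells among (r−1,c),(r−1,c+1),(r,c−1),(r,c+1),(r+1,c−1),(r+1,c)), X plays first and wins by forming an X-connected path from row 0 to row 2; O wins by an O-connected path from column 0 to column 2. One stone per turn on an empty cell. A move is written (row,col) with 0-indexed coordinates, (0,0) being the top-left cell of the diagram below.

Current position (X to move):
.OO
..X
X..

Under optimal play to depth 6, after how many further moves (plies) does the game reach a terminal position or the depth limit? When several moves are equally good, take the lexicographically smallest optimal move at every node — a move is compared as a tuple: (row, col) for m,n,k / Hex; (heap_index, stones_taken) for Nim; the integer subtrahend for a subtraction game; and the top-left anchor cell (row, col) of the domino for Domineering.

PV length from [.OO/..X/X..]: 2 plies

[.OO/..X/X..] X move#1: (0,0):-1/XOO/..X/X..*, (1,0):-1/.OO/X.X/X.., (1,1):-1/.OO/.XX/X.., (2,1):-1/.OO/..X/XX., (2,2):-1/.OO/..X/X.X
[XOO/..X/X..] O move#2: (1,0):+1/XOO/O.X/X..*, (1,1):-1/XOO/.OX/X.., (2,1):-1/XOO/..X/XO., (2,2):-1/XOO/..X/X.O
[XOO/O.X/X..] end (terminal -1, X#3); searched .OO/..X/X.. to 6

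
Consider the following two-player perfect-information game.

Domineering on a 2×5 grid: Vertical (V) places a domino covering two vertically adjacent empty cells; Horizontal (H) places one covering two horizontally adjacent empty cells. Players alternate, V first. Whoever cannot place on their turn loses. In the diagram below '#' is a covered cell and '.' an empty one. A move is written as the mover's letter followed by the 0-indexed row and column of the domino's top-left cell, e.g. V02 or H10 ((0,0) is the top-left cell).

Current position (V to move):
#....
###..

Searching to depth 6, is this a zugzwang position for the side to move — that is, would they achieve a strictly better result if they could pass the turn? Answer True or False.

p1 V@[#..../###..]: V03[#..#./####.]+1* V04[#...#/###.#]-1
p2 H@[#..#./####.]: H01[####./####.]-1*
p3 V@[####./####.]: V04[#####/#####]+1*
p4 H@[#####/#####] terminal -1; root [#..../###..] d6
suppose V passes — search the same position with H to move:
pass> p1 H@[#..../###..]: H01[###../###..]-1 H02[#.##./###..]-1 H03[#..##/###..]+1* H13[#..../#####]+1
pass> p2 V@[#..##/###..] terminal -1; root [#..../###..] d6
for V: play +1, pass -1

zugzwang(#..../###.., V) = False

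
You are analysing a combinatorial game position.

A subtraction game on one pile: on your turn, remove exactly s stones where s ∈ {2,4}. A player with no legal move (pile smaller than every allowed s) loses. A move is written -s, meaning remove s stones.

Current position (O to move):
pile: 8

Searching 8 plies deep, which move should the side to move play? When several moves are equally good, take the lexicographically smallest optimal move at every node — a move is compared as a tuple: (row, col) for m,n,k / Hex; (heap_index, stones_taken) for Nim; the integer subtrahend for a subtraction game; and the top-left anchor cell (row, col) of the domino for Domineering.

ply 1, O at 8 | -2=+1→6*; -4=-1→4
ply 2, X at 6 | -2=-1→4*; -4=-1→2
ply 3, O at 4 | -2=-1→2; -4=+1→0*
ply 4: 0 is terminal -1 (X); from 8 depth 8

O's best at [8]: -2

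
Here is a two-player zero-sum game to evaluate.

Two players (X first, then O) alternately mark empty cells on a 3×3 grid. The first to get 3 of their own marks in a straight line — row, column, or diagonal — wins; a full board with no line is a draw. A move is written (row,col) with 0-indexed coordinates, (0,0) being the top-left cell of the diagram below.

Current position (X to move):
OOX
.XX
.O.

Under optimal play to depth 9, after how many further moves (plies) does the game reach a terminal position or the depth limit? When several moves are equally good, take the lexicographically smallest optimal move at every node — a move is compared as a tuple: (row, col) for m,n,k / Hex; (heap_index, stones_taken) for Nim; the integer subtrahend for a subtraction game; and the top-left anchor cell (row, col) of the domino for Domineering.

PV length from [OOX/.XX/.O.]: 1 ply

[OOX/.XX/.O.] X move#1: (1,0):+1/OOX/XXX/.O.*, (2,0):+1/OOX/.XX/XO., (2,2):+1/OOX/.XX/.OX
[OOX/XXX/.O.] end (terminal -1, O#2); searched OOX/.XX/.O. to 9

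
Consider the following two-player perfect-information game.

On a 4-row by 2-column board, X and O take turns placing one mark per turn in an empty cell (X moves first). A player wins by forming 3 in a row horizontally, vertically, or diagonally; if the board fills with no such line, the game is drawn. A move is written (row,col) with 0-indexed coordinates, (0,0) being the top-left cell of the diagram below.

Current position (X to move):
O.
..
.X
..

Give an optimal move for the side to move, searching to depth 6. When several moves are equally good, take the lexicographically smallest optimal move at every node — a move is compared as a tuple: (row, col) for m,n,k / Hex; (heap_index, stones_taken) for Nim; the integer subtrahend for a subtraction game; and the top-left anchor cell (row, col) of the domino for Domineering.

ply 1, X at O./../.X/.. | (0,1)=+0→OX/../.X/..; (1,0)=+0→O./X./.X/..; (1,1)=+1→O./.X/.X/..*; (2,0)=+0→O./../XX/..; (3,0)=+0→O./../.X/X.; (3,1)=+0→O./../.X/.X
ply 2, O at O./.X/.X/.. | (0,1)=-1→OO/.X/.X/..*; (1,0)=-1→O./OX/.X/..; (2,0)=-1→O./.X/OX/..; (3,0)=-1→O./.X/.X/O.; (3,1)=-1→O./.X/.X/.O
ply 3, X at OO/.X/.X/.. | (1,0)=+0→OO/XX/.X/..; (2,0)=+0→OO/.X/XX/..; (3,0)=+0→OO/.X/.X/X.; (3,1)=+1→OO/.X/.X/.X*
ply 4: OO/.X/.X/.X is terminal -1 (O); from O./../.X/.. depth 6

X's best at [O./../.X/..]: (1,1)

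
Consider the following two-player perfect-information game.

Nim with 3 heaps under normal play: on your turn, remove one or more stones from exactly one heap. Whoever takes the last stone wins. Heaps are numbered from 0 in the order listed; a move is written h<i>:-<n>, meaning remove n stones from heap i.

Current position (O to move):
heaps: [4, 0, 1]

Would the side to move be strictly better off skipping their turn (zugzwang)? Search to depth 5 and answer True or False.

[(4,0,1)] O move#1: h0:-1:-1/(3,0,1), h0:-2:-1/(2,0,1), h0:-3:+1/(1,0,1)*, h0:-4:-1/(0,0,1), h2:-1:-1/(4,0,0)
[(1,0,1)] X move#2: h0:-1:-1/(0,0,1)*, h2:-1:-1/(1,0,0)
[(0,0,1)] O move#3: h2:-1:+1/(0,0,0)*
[(0,0,0)] end (terminal -1, X#4); searched (4,0,1) to 5
suppose O passes — search the same position with X to move:
pass> [(4,0,1)] X move#1: h0:-1:-1/(3,0,1), h0:-2:-1/(2,0,1), h0:-3:+1/(1,0,1)*, h0:-4:-1/(0,0,1), h2:-1:-1/(4,0,0)
pass> [(1,0,1)] O move#2: h0:-1:-1/(0,0,1)*, h2:-1:-1/(1,0,0)
pass> [(0,0,1)] X move#3: h2:-1:+1/(0,0,0)*
pass> [(0,0,0)] end (terminal -1, O#4); searched (4,0,1) to 5
for O: play +1, pass -1

zugzwang((4,0,1), O) = False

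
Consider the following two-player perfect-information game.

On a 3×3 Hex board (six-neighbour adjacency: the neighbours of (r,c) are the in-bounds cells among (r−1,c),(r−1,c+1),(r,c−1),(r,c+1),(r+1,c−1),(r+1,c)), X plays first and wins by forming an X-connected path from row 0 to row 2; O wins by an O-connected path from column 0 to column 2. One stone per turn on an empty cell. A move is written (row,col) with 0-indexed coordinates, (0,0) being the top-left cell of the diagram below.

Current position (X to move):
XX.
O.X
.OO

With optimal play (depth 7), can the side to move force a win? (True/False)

X winning at [XX./O.X/.OO]: False

[XX./O.X/.OO] X move#1: (0,2):-1/XXX/O.X/.OO*, (1,1):-1/XX./OXX/.OO, (2,0):-1/XX./O.X/XOO
[XXX/O.X/.OO] O move#2: (1,1):+1/XXX/OOX/.OO*, (2,0):+1/XXX/O.X/OOO
[XXX/OOX/.OO] end (terminal -1, X#3); searched XX./O.X/.OO to 7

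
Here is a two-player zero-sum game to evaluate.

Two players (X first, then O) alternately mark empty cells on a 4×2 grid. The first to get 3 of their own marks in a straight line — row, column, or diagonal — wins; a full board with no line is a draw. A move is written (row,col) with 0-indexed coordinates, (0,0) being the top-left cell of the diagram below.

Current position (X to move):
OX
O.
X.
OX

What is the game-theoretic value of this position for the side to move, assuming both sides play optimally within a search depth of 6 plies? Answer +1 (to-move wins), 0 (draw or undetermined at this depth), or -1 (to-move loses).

[OX/O./X./OX] X move#1: (1,1):+0/OX/OX/X./OX*, (2,1):+0/OX/O./XX/OX
[OX/OX/X./OX] O move#2: (2,1):+0/OX/OX/XO/OX*
[OX/OX/XO/OX] end (terminal +0, X#3); searched OX/O./X./OX to 6

value(OX/O./X./OX, X) = 0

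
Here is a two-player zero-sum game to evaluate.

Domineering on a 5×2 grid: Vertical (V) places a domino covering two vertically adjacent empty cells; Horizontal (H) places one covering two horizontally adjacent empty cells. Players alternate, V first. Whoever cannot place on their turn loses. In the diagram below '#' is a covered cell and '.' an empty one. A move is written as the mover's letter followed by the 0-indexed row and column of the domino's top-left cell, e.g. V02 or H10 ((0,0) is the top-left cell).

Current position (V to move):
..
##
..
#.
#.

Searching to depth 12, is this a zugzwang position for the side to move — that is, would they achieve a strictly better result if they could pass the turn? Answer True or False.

ply 1, V at ../##/../#./#. | V21=-1→../##/.#/##/#.*; V31=-1→../##/../##/##
ply 2, H at ../##/.#/##/#. | H00=+1→##/##/.#/##/#.*
ply 3: ##/##/.#/##/#. is terminal -1 (V); from ../##/../#./#. depth 12
pass branch (H moves first from the same position):
  | ply 1, H at ../##/../#./#. | H00=-1→##/##/../#./#.; H20=+1→../##/##/#./#.*
  | ply 2, V at ../##/##/#./#. | V31=-1→../##/##/##/##*
  | ply 3, H at ../##/##/##/## | H00=+1→##/##/##/##/##*
  | ply 4: ##/##/##/##/## is terminal -1 (V); from ../##/../#./#. depth 12
V moving scores -1; V passing scores -1

zugzwang(../##/../#./#., V) = False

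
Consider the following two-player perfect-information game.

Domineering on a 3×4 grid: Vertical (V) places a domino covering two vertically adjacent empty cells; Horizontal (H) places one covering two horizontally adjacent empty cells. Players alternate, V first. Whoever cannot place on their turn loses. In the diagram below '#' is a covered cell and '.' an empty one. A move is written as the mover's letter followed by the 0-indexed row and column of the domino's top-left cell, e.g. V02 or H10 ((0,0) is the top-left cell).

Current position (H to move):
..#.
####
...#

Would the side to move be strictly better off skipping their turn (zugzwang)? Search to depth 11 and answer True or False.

zugzwang(..#./####/...#, H) = False

p1 H@[..#./####/...#]: H00[###./####/...#]+1* H20[..#./####/##.#]+1 H21[..#./####/.###]+1
p2 V@[###./####/...#] terminal -1; root [..#./####/...#] d11
if H skipped the turn, V would face:
~ p1 V@[..#./####/...#] terminal -1; root [..#./####/...#] d11
compare (H): move=+1 vs pass=+1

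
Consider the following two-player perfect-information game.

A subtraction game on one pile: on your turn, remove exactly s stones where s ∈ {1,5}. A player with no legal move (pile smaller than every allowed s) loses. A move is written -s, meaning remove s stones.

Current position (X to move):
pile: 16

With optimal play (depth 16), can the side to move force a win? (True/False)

p1 X@[16]: -1[15]-1* -5[11]-1
p2 O@[15]: -1[14]+1* -5[10]+1
p3 X@[14]: -1[13]-1* -5[9]-1
p4 O@[13]: -1[12]+1* -5[8]+1
p5 X@[12]: -1[11]-1* -5[7]-1
p6 O@[11]: -1[10]+1* -5[6]+1
p7 X@[10]: -1[9]-1* -5[5]-1
p8 O@[9]: -1[8]+1* -5[4]+1
p9 X@[8]: -1[7]-1* -5[3]-1
p10 O@[7]: -1[6]+1* -5[2]+1
p11 X@[6]: -1[5]-1* -5[1]-1
p12 O@[5]: -1[4]+1* -5[0]+1
p13 X@[4]: -1[3]-1*
p14 O@[3]: -1[2]+1*
p15 X@[2]: -1[1]-1*
p16 O@[1]: -1[0]+1*
p17 X@[0] terminal -1; root [16] d16

X winning at [16]: False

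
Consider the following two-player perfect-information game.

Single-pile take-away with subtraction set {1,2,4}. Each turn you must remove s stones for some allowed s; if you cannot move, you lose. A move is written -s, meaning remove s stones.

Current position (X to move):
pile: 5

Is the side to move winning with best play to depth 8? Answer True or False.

X winning at [5]: True

[5] X move#1: -1:-1/4, -2:+1/3*, -4:-1/1
[3] O move#2: -1:-1/2*, -2:-1/1
[2] X move#3: -1:-1/1, -2:+1/0*
[0] end (terminal -1, O#4); searched 5 to 8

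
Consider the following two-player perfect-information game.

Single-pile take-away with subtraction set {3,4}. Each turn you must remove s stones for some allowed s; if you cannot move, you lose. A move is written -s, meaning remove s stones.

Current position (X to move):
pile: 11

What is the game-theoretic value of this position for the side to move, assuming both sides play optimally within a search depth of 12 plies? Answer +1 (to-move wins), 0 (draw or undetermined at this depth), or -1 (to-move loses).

ply 1, X at 11 | -3=+1→8*; -4=+1→7
ply 2, O at 8 | -3=-1→5*; -4=-1→4
ply 3, X at 5 | -3=+1→2*; -4=+1→1
ply 4: 2 is terminal -1 (O); from 11 depth 12

value(11, X) = +1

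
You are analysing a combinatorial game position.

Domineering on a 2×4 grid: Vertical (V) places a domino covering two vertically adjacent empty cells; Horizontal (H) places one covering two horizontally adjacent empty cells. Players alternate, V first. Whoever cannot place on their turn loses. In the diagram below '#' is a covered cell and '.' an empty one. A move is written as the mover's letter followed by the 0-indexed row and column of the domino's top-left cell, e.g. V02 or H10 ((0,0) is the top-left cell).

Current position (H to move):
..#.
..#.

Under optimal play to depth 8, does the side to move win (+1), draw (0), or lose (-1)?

value(..#./..#., H) = +1

p1 H@[..#./..#.]: H00[###./..#.]+1* H10[..#./###.]+1
p2 V@[###./..#.]: V03[####/..##]-1*
p3 H@[####/..##]: H10[####/####]+1*
p4 V@[####/####] terminal -1; root [..#./..#.] d8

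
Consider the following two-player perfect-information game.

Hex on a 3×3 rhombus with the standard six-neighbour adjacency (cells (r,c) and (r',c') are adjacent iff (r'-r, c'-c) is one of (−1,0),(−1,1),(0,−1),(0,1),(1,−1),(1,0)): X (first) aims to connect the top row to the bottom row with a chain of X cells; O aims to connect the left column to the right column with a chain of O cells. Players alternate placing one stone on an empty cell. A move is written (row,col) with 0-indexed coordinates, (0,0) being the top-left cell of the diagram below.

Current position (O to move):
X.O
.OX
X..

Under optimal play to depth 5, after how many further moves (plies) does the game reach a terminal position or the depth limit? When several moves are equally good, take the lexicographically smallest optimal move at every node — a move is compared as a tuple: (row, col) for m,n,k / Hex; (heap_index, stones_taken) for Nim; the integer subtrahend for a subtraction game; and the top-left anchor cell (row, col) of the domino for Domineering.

[X.O/.OX/X..] O move#1: (0,1):-1/XOO/.OX/X.., (1,0):+1/X.O/OOX/X..*, (2,1):-1/X.O/.OX/XO., (2,2):-1/X.O/.OX/X.O
[X.O/OOX/X..] end (terminal -1, X#2); searched X.O/.OX/X.. to 5

PV length from [X.O/.OX/X..]: 1 ply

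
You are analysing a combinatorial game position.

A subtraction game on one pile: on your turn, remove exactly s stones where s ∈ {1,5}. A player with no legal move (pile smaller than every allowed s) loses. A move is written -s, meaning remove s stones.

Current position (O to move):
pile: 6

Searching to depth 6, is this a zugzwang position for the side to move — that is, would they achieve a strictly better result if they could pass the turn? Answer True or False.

p1 O@[6]: -1[5]-1* -5[1]-1
p2 X@[5]: -1[4]+1* -5[0]+1
p3 O@[4]: -1[3]-1*
p4 X@[3]: -1[2]+1*
p5 O@[2]: -1[1]-1*
p6 X@[1]: -1[0]+1*
p7 O@[0] terminal -1; root [6] d6
pass branch (X moves first from the same position):
  | p1 X@[6]: -1[5]-1* -5[1]-1
  | p2 O@[5]: -1[4]+1* -5[0]+1
  | p3 X@[4]: -1[3]-1*
  | p4 O@[3]: -1[2]+1*
  | p5 X@[2]: -1[1]-1*
  | p6 O@[1]: -1[0]+1*
  | p7 X@[0] terminal -1; root [6] d6
O moving scores -1; O passing scores +1

zugzwang(6, O) = True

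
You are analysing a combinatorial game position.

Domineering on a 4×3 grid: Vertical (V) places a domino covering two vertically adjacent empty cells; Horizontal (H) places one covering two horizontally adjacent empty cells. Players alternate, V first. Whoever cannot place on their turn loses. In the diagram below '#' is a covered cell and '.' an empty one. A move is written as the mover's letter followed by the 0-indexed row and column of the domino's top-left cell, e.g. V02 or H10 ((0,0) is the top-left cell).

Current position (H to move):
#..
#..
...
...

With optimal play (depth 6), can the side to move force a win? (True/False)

H winning at [#../#../.../...]: False

p1 H@[#../#../.../...]: H01[###/#../.../...]-1* H11[#../###/.../...]-1 H20[#../#../##./...]-1 H21[#../#../.##/...]-1 H30[#../#../.../##.]-1 H31[#../#../.../.##]-1
p2 V@[###/#../.../...]: V11[###/##./.#./...]+1* V12[###/#.#/..#/...]-1 V20[###/#../#../#..]-1 V21[###/#../.#./.#.]+1 V22[###/#../..#/..#]-1
p3 H@[###/##./.#./...]: H30[###/##./.#./##.]-1* H31[###/##./.#./.##]-1
p4 V@[###/##./.#./##.]: V12[###/###/.##/##.]+1* V22[###/##./.##/###]+1
p5 H@[###/###/.##/##.] terminal -1; root [#../#../.../...] d6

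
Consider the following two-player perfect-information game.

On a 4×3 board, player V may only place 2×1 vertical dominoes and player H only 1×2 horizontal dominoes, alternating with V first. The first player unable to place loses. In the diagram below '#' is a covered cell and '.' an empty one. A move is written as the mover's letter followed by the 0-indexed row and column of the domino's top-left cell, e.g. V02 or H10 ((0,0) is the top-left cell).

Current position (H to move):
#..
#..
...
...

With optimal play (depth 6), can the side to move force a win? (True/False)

ply 1, H at #../#../.../... | H01=-1→###/#../.../...*; H11=-1→#../###/.../...; H20=-1→#../#../##./...; H21=-1→#../#../.##/...; H30=-1→#../#../.../##.; H31=-1→#../#../.../.##
ply 2, V at ###/#../.../... | V11=+1→###/##./.#./...*; V12=-1→###/#.#/..#/...; V20=-1→###/#../#../#..; V21=+1→###/#../.#./.#.; V22=-1→###/#../..#/..#
ply 3, H at ###/##./.#./... | H30=-1→###/##./.#./##.*; H31=-1→###/##./.#./.##
ply 4, V at ###/##./.#./##. | V12=+1→###/###/.##/##.*; V22=+1→###/##./.##/###
ply 5: ###/###/.##/##. is terminal -1 (H); from #../#../.../... depth 6

H winning at [#../#../.../...]: False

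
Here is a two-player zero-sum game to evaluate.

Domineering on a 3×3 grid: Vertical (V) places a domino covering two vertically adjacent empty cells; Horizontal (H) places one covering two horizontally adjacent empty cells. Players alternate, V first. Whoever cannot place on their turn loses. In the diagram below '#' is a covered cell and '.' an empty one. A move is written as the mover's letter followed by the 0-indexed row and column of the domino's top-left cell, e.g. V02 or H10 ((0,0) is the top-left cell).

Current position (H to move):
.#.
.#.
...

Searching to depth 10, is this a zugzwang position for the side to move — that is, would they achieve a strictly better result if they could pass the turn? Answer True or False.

zugzwang(.#./.#./..., H) = False

p1 H@[.#./.#./...]: H20[.#./.#./##.]-1* H21[.#./.#./.##]-1
p2 V@[.#./.#./##.]: V00[##./##./##.]+1* V02[.##/.##/##.]+1 V12[.#./.##/###]+1
p3 H@[##./##./##.] terminal -1; root [.#./.#./...] d10
pass branch (V moves first from the same position):
  | p1 V@[.#./.#./...]: V00[##./##./...]+1* V02[.##/.##/...]+1 V10[.#./##./#..]+1 V12[.#./.##/..#]+1
  | p2 H@[##./##./...]: H20[##./##./##.]-1* H21[##./##./.##]-1
  | p3 V@[##./##./##.]: V02[###/###/##.]+1* V12[##./###/###]+1
  | p4 H@[###/###/##.] terminal -1; root [.#./.#./...] d10
H moving scores -1; H passing scores -1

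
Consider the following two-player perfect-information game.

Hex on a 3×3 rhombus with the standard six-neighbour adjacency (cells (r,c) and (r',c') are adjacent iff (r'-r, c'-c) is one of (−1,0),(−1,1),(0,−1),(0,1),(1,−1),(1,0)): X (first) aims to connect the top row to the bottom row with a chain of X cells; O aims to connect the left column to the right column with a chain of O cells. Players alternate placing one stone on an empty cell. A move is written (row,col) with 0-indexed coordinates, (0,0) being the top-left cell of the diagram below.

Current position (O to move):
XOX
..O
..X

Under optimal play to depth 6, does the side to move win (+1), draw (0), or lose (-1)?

[XOX/..O/..X] O move#1: (1,0):-1/XOX/O.O/..X, (1,1):+1/XOX/.OO/..X*, (2,0):+1/XOX/..O/O.X, (2,1):-1/XOX/..O/.OX
[XOX/.OO/..X] X move#2: (1,0):-1/XOX/XOO/..X*, (2,0):-1/XOX/.OO/X.X, (2,1):-1/XOX/.OO/.XX
[XOX/XOO/..X] O move#3: (2,0):+1/XOX/XOO/O.X*, (2,1):-1/XOX/XOO/.OX
[XOX/XOO/O.X] end (terminal -1, X#4); searched XOX/..O/..X to 6

value(XOX/..O/..X, O) = +1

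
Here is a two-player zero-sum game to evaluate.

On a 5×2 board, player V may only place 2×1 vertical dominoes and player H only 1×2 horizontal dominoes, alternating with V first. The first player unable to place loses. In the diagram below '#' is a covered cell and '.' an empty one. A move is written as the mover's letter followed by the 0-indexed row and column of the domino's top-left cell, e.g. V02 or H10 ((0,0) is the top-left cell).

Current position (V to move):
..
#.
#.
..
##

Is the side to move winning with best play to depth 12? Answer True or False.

V winning at [../#./#./../##]: False

ply 1, V at ../#./#./../## | V01=-1→.#/##/#./../##*; V11=-1→../##/##/../##; V21=-1→../#./##/.#/##
ply 2, H at .#/##/#./../## | H30=+1→.#/##/#./##/##*
ply 3: .#/##/#./##/## is terminal -1 (V); from ../#./#./../## depth 12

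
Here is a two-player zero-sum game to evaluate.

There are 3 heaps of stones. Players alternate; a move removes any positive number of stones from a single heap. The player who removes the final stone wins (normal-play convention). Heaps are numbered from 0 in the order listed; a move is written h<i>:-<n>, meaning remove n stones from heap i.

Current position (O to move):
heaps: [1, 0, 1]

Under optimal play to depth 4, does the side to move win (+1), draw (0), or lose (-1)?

value((1,0,1), O) = -1

[(1,0,1)] O move#1: h0:-1:-1/(0,0,1)*, h2:-1:-1/(1,0,0)
[(0,0,1)] X move#2: h2:-1:+1/(0,0,0)*
[(0,0,0)] end (terminal -1, O#3); searched (1,0,1) to 4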